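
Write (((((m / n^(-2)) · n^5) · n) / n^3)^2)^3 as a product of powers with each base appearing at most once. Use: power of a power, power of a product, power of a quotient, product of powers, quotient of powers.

(((((m / n^(-2)) · n^5) · n) / n^3)^2)^3
= ((((m / n^(-2)) · n^5) · n) / n^3)^6    [power of a power]
= ((((m / n^(-2)) · n^5) · n)^6) / ((n^3)^6)    [power of a quotient]
= ((((m / n^(-2)) · n^5)^6) · (n^6)) / ((n^3)^6)    [power of a product]
= ((((m / n^(-2))^6) · ((n^5)^6)) · (n^6)) / ((n^3)^6)    [power of a product]
= ((((m^6) / ((n^(-2))^6)) · ((n^5)^6)) · (n^6)) / ((n^3)^6)    [power of a quotient]
= (((m^6 / n^(-12)) · ((n^5)^6)) · (n^6)) / ((n^3)^6)    [power of a power]
= (((m^6 / n^(-12)) · n^30) · (n^6)) / ((n^3)^6)    [power of a power]
= (((m^6 / n^(-12)) · n^30) · n^6) / n^18    [power of a power]
= m^6n^30    [quotient of powers; product of powers]

m^6n^30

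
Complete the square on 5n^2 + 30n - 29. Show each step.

5n^2 + 30n - 29
= 5(n^2 + 6n) - 29    [factor out 5 from the n-terms]
= 5(n^2 + 6n + 9 - 9) - 29    [add and subtract 9 inside the bracket]
= 5(n + 3)^2 - 45 - 29    [perfect-square identity]
= 5(n + 3)^2 - 74    [combine constants]

5(n + 3)^2 - 74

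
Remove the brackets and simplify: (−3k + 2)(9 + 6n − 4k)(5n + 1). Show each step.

−193kn − 35k − 90kn^2 + 60k^2n + 12k^2 + 102n + 18 + 60n^2

(−3k + 2)(9 + 6n − 4k)(5n + 1)
= (−27k − 18kn + 12k^2 + 18 + 12n − 8k)(5n + 1)    [distributive law]
= (−35k − 18kn + 12k^2 + 18 + 12n)(5n + 1)    [combine like terms]
= −175kn − 35k − 90kn^2 − 18kn + 60k^2n + 12k^2 + 90n + 18 + 60n^2 + 12n    [distributive law]
= −193kn − 35k − 90kn^2 + 60k^2n + 12k^2 + 102n + 18 + 60n^2    [combine like terms]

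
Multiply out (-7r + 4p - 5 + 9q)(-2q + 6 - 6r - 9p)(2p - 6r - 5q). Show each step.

259pqr + 30qr² + 308q²r - 438pr + 72r² - 324qr - 150pr² - 252r³ + 294p²r + 2p²q + 409pq² + 138p² - 217pq - 72p³ - 320q² - 60p + 180r + 150q + 90q³

(-7r + 4p - 5 + 9q)(-2q + 6 - 6r - 9p)(2p - 6r - 5q)
= (14qr - 42r + 42r² + 63pr - 8pq + 24p - 24pr - 36p² + 10q - 30 + 30r + 45p - 18q² + 54q - 54qr - 81pq)(2p - 6r - 5q)    [distributive law]
= (-40qr - 12r + 42r² + 39pr - 89pq + 69p - 36p² + 64q - 30 - 18q²)(2p - 6r - 5q)    [combine like terms]
= -80pqr + 240qr² + 200q²r - 24pr + 72r² + 60qr + 84pr² - 252r³ - 210qr² + 78p²r - 234pr² - 195pqr - 178p²q + 534pqr + 445pq² + 138p² - 414pr - 345pq - 72p³ + 216p²r + 180p²q + 128pq - 384qr - 320q² - 60p + 180r + 150q - 36pq² + 108q²r + 90q³    [distributive law]
= 259pqr + 30qr² + 308q²r - 438pr + 72r² - 324qr - 150pr² - 252r³ + 294p²r + 2p²q + 409pq² + 138p² - 217pq - 72p³ - 320q² - 60p + 180r + 150q + 90q³    [combine like terms]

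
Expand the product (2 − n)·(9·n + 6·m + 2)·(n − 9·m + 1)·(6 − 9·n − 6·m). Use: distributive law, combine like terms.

(2 − n)·(9·n + 6·m + 2)·(n − 9·m + 1)·(6 − 9·n − 6·m)
= (18·n + 12·m + 4 − 9·n² − 6·m·n − 2·n)·(n − 9·m + 1)·(6 − 9·n − 6·m)    [distributive law]
= (16·n + 12·m + 4 − 9·n² − 6·m·n)·(n − 9·m + 1)·(6 − 9·n − 6·m)    [combine like terms]
= (16·n² − 144·m·n + 16·n + 12·m·n − 108·m² + 12·m + 4·n − 36·m + 4 − 9·n³ + 81·m·n² − 9·n² − 6·m·n² + 54·m²·n − 6·m·n)·(6 − 9·n − 6·m)    [distributive law]
= (7·n² − 138·m·n + 20·n − 108·m² − 24·m + 4 − 9·n³ + 75·m·n² + 54·m²·n)·(6 − 9·n − 6·m)    [combine like terms]
= 42·n² − 63·n³ − 42·m·n² − 828·m·n + 1242·m·n² + 828·m²·n + 120·n − 180·n² − 120·m·n − 648·m² + 972·m²·n + 648·m³ − 144·m + 216·m·n + 144·m² + 24 − 36·n − 24·m − 54·n³ + 81·n⁴ + 54·m·n³ + 450·m·n² − 675·m·n³ − 450·m²·n² + 324·m²·n − 486·m²·n² − 324·m³·n    [distributive law]
= −138·n² − 117·n³ + 1650·m·n² − 732·m·n + 2124·m²·n + 84·n − 504·m² + 648·m³ − 168·m + 24 + 81·n⁴ − 621·m·n³ − 936·m²·n² − 324·m³·n    [combine like terms]

−138·n² − 117·n³ + 1650·m·n² − 732·m·n + 2124·m²·n + 84·n − 504·m² + 648·m³ − 168·m + 24 + 81·n⁴ − 621·m·n³ − 936·m²·n² − 324·m³·n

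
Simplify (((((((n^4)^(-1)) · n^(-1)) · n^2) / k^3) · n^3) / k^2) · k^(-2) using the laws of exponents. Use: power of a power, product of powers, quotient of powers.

k^(-7)

(((((((n^4)^(-1)) · n^(-1)) · n^2) / k^3) · n^3) / k^2) · k^(-2)
= (((((n^(-4) · n^(-1)) · n^2) / k^3) · n^3) / k^2) · k^(-2)    [power of a power]
= ((((n^(-5) · n^2) / k^3) · n^3) / k^2) · k^(-2)    [product of powers]
= (((n^(-3) / k^3) · n^3) / k^2) · k^(-2)    [product of powers]
= k^(-7)    [quotient of powers; product of powers]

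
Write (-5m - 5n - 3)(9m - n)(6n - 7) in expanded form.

-270m²n + 315m² - 240mn² + 118mn + 30n³ - 17n² + 189m - 21n

(-5m - 5n - 3)(9m - n)(6n - 7)
= (-45m² + 5mn - 45mn + 5n² - 27m + 3n)(6n - 7)    [distributive law]
= (-45m² - 40mn + 5n² - 27m + 3n)(6n - 7)    [combine like terms]
= -270m²n + 315m² - 240mn² + 280mn + 30n³ - 35n² - 162mn + 189m + 18n² - 21n    [distributive law]
= -270m²n + 315m² - 240mn² + 118mn + 30n³ - 17n² + 189m - 21n    [combine like terms]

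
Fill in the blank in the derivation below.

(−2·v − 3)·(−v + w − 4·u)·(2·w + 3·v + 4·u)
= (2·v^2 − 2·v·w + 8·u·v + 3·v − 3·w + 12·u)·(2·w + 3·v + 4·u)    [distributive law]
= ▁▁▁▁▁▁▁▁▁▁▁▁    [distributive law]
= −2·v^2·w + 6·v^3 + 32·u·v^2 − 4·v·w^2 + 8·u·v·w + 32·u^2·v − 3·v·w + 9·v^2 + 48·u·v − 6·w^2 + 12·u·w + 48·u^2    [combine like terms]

After distributive law, the bracketed line is:

4·v^2·w + 6·v^3 + 8·u·v^2 − 4·v·w^2 − 6·v^2·w − 8·u·v·w + 16·u·v·w + 24·u·v^2 + 32·u^2·v + 6·v·w + 9·v^2 + 12·u·v − 6·w^2 − 9·v·w − 12·u·w + 24·u·w + 36·u·v + 48·u^2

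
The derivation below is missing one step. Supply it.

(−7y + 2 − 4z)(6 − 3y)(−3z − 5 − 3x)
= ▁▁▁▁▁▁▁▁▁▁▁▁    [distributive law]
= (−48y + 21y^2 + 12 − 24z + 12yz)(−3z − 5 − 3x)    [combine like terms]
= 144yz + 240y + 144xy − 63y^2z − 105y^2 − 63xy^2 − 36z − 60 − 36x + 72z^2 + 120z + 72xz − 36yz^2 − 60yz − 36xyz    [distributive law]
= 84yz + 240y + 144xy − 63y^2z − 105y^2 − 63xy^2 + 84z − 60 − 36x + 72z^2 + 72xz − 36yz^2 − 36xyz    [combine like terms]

By distributive law:

(−42y + 21y^2 + 12 − 6y − 24z + 12yz)(−3z − 5 − 3x)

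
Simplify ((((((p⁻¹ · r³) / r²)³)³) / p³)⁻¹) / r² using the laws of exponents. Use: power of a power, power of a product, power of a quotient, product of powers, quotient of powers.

p¹²r⁻¹¹

((((((p⁻¹ · r³) / r²)³)³) / p³)⁻¹) / r²
= ((((((p⁻¹ · r³) / r²)³)³)⁻¹) / ((p³)⁻¹)) / r²    [power of a quotient]
= (((((p⁻¹ · r³) / r²)³)⁻³) / ((p³)⁻¹)) / r²    [power of a power]
= ((((p⁻¹ · r³) / r²)⁻⁹) / ((p³)⁻¹)) / r²    [power of a power]
= ((((p⁻¹ · r³)⁻⁹) / ((r²)⁻⁹)) / ((p³)⁻¹)) / r²    [power of a quotient]
= (((((p⁻¹)⁻⁹) · ((r³)⁻⁹)) / ((r²)⁻⁹)) / ((p³)⁻¹)) / r²    [power of a product]
= (((p⁹ · ((r³)⁻⁹)) / ((r²)⁻⁹)) / ((p³)⁻¹)) / r²    [power of a power]
= (((p⁹ · r⁻²⁷) / ((r²)⁻⁹)) / ((p³)⁻¹)) / r²    [power of a power]
= (((p⁹ · r⁻²⁷) / r⁻¹⁸) / ((p³)⁻¹)) / r²    [power of a power]
= (((p⁹ · r⁻²⁷) / r⁻¹⁸) / p⁻³) / r²    [power of a power]
= p¹²r⁻¹¹    [quotient of powers; product of powers]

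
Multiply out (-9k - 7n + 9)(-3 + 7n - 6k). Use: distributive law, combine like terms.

(-9k - 7n + 9)(-3 + 7n - 6k)
= 27k - 63kn + 54k² + 21n - 49n² + 42kn - 27 + 63n - 54k    [distributive law]
= -27k - 21kn + 54k² + 84n - 49n² - 27    [combine like terms]

-27k - 21kn + 54k² + 84n - 49n² - 27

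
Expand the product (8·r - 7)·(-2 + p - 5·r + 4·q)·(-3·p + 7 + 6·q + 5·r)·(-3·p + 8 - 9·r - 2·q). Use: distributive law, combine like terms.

-273·p^2·r - 78·p·r + 2159·p·r^2 - 1284·p·q·r + 742·r - 3307·r^2 + 2186·q·r - 2052·q·r^2 + 2652·q^2·r + 65·r^3 + 72·p^3·r - 264·p^2·r^2 + 192·p^2·q·r + 352·p·q·r^2 - 480·p·q^2·r - 840·p·r^3 + 1120·q·r^3 - 1568·q^2·r^2 + 1800·r^4 - 384·q^3·r + 441·p^2 - 1022·p + 854·p·q + 784 - 1092·q - 1120·q^2 - 63·p^3 - 168·p^2·q + 420·p·q^2 + 336·q^3

(8·r - 7)·(-2 + p - 5·r + 4·q)·(-3·p + 7 + 6·q + 5·r)·(-3·p + 8 - 9·r - 2·q)
= (-16·r + 8·p·r - 40·r^2 + 32·q·r + 14 - 7·p + 35·r - 28·q)·(-3·p + 7 + 6·q + 5·r)·(-3·p + 8 - 9·r - 2·q)    [distributive law]
= (19·r + 8·p·r - 40·r^2 + 32·q·r + 14 - 7·p - 28·q)·(-3·p + 7 + 6·q + 5·r)·(-3·p + 8 - 9·r - 2·q)    [combine like terms]
= (-57·p·r + 133·r + 114·q·r + 95·r^2 - 24·p^2·r + 56·p·r + 48·p·q·r + 40·p·r^2 + 120·p·r^2 - 280·r^2 - 240·q·r^2 - 200·r^3 - 96·p·q·r + 224·q·r + 192·q^2·r + 160·q·r^2 - 42·p + 98 + 84·q + 70·r + 21·p^2 - 49·p - 42·p·q - 35·p·r + 84·p·q - 196·q - 168·q^2 - 140·q·r)·(-3·p + 8 - 9·r - 2·q)    [distributive law]
= (-36·p·r + 203·r + 198·q·r - 185·r^2 - 24·p^2·r - 48·p·q·r + 160·p·r^2 - 80·q·r^2 - 200·r^3 + 192·q^2·r - 91·p + 98 - 112·q + 21·p^2 + 42·p·q - 168·q^2)·(-3·p + 8 - 9·r - 2·q)    [combine like terms]
= 108·p^2·r - 288·p·r + 324·p·r^2 + 72·p·q·r - 609·p·r + 1624·r - 1827·r^2 - 406·q·r - 594·p·q·r + 1584·q·r - 1782·q·r^2 - 396·q^2·r + 555·p·r^2 - 1480·r^2 + 1665·r^3 + 370·q·r^2 + 72·p^3·r - 192·p^2·r + 216·p^2·r^2 + 48·p^2·q·r + 144·p^2·q·r - 384·p·q·r + 432·p·q·r^2 + 96·p·q^2·r - 480·p^2·r^2 + 1280·p·r^2 - 1440·p·r^3 - 320·p·q·r^2 + 240·p·q·r^2 - 640·q·r^2 + 720·q·r^3 + 160·q^2·r^2 + 600·p·r^3 - 1600·r^3 + 1800·r^4 + 400·q·r^3 - 576·p·q^2·r + 1536·q^2·r - 1728·q^2·r^2 - 384·q^3·r + 273·p^2 - 728·p + 819·p·r + 182·p·q - 294·p + 784 - 882·r - 196·q + 336·p·q - 896·q + 1008·q·r + 224·q^2 - 63·p^3 + 168·p^2 - 189·p^2·r - 42·p^2·q - 126·p^2·q + 336·p·q - 378·p·q·r - 84·p·q^2 + 504·p·q^2 - 1344·q^2 + 1512·q^2·r + 336·q^3    [distributive law]
= -273·p^2·r - 78·p·r + 2159·p·r^2 - 1284·p·q·r + 742·r - 3307·r^2 + 2186·q·r - 2052·q·r^2 + 2652·q^2·r + 65·r^3 + 72·p^3·r - 264·p^2·r^2 + 192·p^2·q·r + 352·p·q·r^2 - 480·p·q^2·r - 840·p·r^3 + 1120·q·r^3 - 1568·q^2·r^2 + 1800·r^4 - 384·q^3·r + 441·p^2 - 1022·p + 854·p·q + 784 - 1092·q - 1120·q^2 - 63·p^3 - 168·p^2·q + 420·p·q^2 + 336·q^3    [combine like terms]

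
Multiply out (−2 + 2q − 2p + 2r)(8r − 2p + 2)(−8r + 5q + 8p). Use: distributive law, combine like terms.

(−2 + 2q − 2p + 2r)(8r − 2p + 2)(−8r + 5q + 8p)
= (−16r + 4p − 4 + 16qr − 4pq + 4q − 16pr + 4p^2 − 4p + 16r^2 − 4pr + 4r)(−8r + 5q + 8p)    [distributive law]
= (−12r − 4 + 16qr − 4pq + 4q − 20pr + 4p^2 + 16r^2)(−8r + 5q + 8p)    [combine like terms]
= 96r^2 − 60qr − 96pr + 32r − 20q − 32p − 128qr^2 + 80q^2r + 128pqr + 32pqr − 20pq^2 − 32p^2q − 32qr + 20q^2 + 32pq + 160pr^2 − 100pqr − 160p^2r − 32p^2r + 20p^2q + 32p^3 − 128r^3 + 80qr^2 + 128pr^2    [distributive law]
= 96r^2 − 92qr − 96pr + 32r − 20q − 32p − 48qr^2 + 80q^2r + 60pqr − 20pq^2 − 12p^2q + 20q^2 + 32pq + 288pr^2 − 192p^2r + 32p^3 − 128r^3    [combine like terms]

96r^2 − 92qr − 96pr + 32r − 20q − 32p − 48qr^2 + 80q^2r + 60pqr − 20pq^2 − 12p^2q + 20q^2 + 32pq + 288pr^2 − 192p^2r + 32p^3 − 128r^3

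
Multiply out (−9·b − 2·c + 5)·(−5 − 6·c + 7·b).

(−9·b − 2·c + 5)·(−5 − 6·c + 7·b)
= 45·b + 54·b·c − 63·b^2 + 10·c + 12·c^2 − 14·b·c − 25 − 30·c + 35·b    [distributive law]
= 80·b + 40·b·c − 63·b^2 − 20·c + 12·c^2 − 25    [combine like terms]

80·b + 40·b·c − 63·b^2 − 20·c + 12·c^2 − 25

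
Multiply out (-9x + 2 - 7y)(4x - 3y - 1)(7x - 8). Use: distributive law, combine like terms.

-252x³ + 407x² - 7x²y + 15xy - 150x - 8y + 16 + 147xy² - 168y²

(-9x + 2 - 7y)(4x - 3y - 1)(7x - 8)
= (-36x² + 27xy + 9x + 8x - 6y - 2 - 28xy + 21y² + 7y)(7x - 8)    [distributive law]
= (-36x² - xy + 17x + y - 2 + 21y²)(7x - 8)    [combine like terms]
= -252x³ + 288x² - 7x²y + 8xy + 119x² - 136x + 7xy - 8y - 14x + 16 + 147xy² - 168y²    [distributive law]
= -252x³ + 407x² - 7x²y + 15xy - 150x - 8y + 16 + 147xy² - 168y²    [combine like terms]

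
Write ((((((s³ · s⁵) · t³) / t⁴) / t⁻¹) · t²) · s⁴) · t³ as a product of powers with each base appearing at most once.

s¹²·t⁵

((((((s³ · s⁵) · t³) / t⁴) / t⁻¹) · t²) · s⁴) · t³
= (((((s⁸ · t³) / t⁴) / t⁻¹) · t²) · s⁴) · t³    [product of powers]
= s¹²·t⁵    [quotient of powers; product of powers]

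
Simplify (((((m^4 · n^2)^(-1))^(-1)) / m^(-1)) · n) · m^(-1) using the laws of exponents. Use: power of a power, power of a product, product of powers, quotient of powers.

m^4·n^3

(((((m^4 · n^2)^(-1))^(-1)) / m^(-1)) · n) · m^(-1)
= ((((m^4 · n^2)^1) / m^(-1)) · n) · m^(-1)    [power of a power]
= (((((m^4)^1) · ((n^2)^1)) / m^(-1)) · n) · m^(-1)    [power of a product]
= (((m^4 · ((n^2)^1)) / m^(-1)) · n) · m^(-1)    [power of a power]
= (((m^4 · n^2) / m^(-1)) · n) · m^(-1)    [power of a power]
= m^4·n^3    [quotient of powers; product of powers]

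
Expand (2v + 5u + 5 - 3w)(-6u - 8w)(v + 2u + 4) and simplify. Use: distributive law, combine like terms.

-12uv^2 - 54u^2v - 78uv - 16v^2w - 54uvw - 104vw - 60u^3 - 180u^2 - 44u^2w - 168uw - 120u - 160w + 24vw^2 + 48uw^2 + 96w^2

(2v + 5u + 5 - 3w)(-6u - 8w)(v + 2u + 4)
= (-12uv - 16vw - 30u^2 - 40uw - 30u - 40w + 18uw + 24w^2)(v + 2u + 4)    [distributive law]
= (-12uv - 16vw - 30u^2 - 22uw - 30u - 40w + 24w^2)(v + 2u + 4)    [combine like terms]
= -12uv^2 - 24u^2v - 48uv - 16v^2w - 32uvw - 64vw - 30u^2v - 60u^3 - 120u^2 - 22uvw - 44u^2w - 88uw - 30uv - 60u^2 - 120u - 40vw - 80uw - 160w + 24vw^2 + 48uw^2 + 96w^2    [distributive law]
= -12uv^2 - 54u^2v - 78uv - 16v^2w - 54uvw - 104vw - 60u^3 - 180u^2 - 44u^2w - 168uw - 120u - 160w + 24vw^2 + 48uw^2 + 96w^2    [combine like terms]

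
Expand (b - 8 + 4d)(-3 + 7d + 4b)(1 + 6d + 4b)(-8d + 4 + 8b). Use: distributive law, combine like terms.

(b - 8 + 4d)(-3 + 7d + 4b)(1 + 6d + 4b)(-8d + 4 + 8b)
= (-3b + 7bd + 4b^2 + 24 - 56d - 32b - 12d + 28d^2 + 16bd)(1 + 6d + 4b)(-8d + 4 + 8b)    [distributive law]
= (-35b + 23bd + 4b^2 + 24 - 68d + 28d^2)(1 + 6d + 4b)(-8d + 4 + 8b)    [combine like terms]
= (-35b - 210bd - 140b^2 + 23bd + 138bd^2 + 92b^2d + 4b^2 + 24b^2d + 16b^3 + 24 + 144d + 96b - 68d - 408d^2 - 272bd + 28d^2 + 168d^3 + 112bd^2)(-8d + 4 + 8b)    [distributive law]
= (61b - 459bd - 136b^2 + 250bd^2 + 116b^2d + 16b^3 + 24 + 76d - 380d^2 + 168d^3)(-8d + 4 + 8b)    [combine like terms]
= -488bd + 244b + 488b^2 + 3672bd^2 - 1836bd - 3672b^2d + 1088b^2d - 544b^2 - 1088b^3 - 2000bd^3 + 1000bd^2 + 2000b^2d^2 - 928b^2d^2 + 464b^2d + 928b^3d - 128b^3d + 64b^3 + 128b^4 - 192d + 96 + 192b - 608d^2 + 304d + 608bd + 3040d^3 - 1520d^2 - 3040bd^2 - 1344d^4 + 672d^3 + 1344bd^3    [distributive law]
= -1716bd + 436b - 56b^2 + 1632bd^2 - 2120b^2d - 1024b^3 - 656bd^3 + 1072b^2d^2 + 800b^3d + 128b^4 + 112d + 96 - 2128d^2 + 3712d^3 - 1344d^4    [combine like terms]

-1716bd + 436b - 56b^2 + 1632bd^2 - 2120b^2d - 1024b^3 - 656bd^3 + 1072b^2d^2 + 800b^3d + 128b^4 + 112d + 96 - 2128d^2 + 3712d^3 - 1344d^4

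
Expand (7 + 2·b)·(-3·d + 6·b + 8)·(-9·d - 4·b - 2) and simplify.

189·d^2 - 426·b·d - 462·d - 256·b^2 - 340·b - 112 + 54·b·d^2 - 84·b^2·d - 48·b^3

(7 + 2·b)·(-3·d + 6·b + 8)·(-9·d - 4·b - 2)
= (-21·d + 42·b + 56 - 6·b·d + 12·b^2 + 16·b)·(-9·d - 4·b - 2)    [distributive law]
= (-21·d + 58·b + 56 - 6·b·d + 12·b^2)·(-9·d - 4·b - 2)    [combine like terms]
= 189·d^2 + 84·b·d + 42·d - 522·b·d - 232·b^2 - 116·b - 504·d - 224·b - 112 + 54·b·d^2 + 24·b^2·d + 12·b·d - 108·b^2·d - 48·b^3 - 24·b^2    [distributive law]
= 189·d^2 - 426·b·d - 462·d - 256·b^2 - 340·b - 112 + 54·b·d^2 - 84·b^2·d - 48·b^3    [combine like terms]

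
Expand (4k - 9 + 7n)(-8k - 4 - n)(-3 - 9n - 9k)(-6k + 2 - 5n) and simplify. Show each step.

(4k - 9 + 7n)(-8k - 4 - n)(-3 - 9n - 9k)(-6k + 2 - 5n)
= (-32k^2 - 16k - 4kn + 72k + 36 + 9n - 56kn - 28n - 7n^2)(-3 - 9n - 9k)(-6k + 2 - 5n)    [distributive law]
= (-32k^2 + 56k - 60kn + 36 - 19n - 7n^2)(-3 - 9n - 9k)(-6k + 2 - 5n)    [combine like terms]
= (96k^2 + 288k^2n + 288k^3 - 168k - 504kn - 504k^2 + 180kn + 540kn^2 + 540k^2n - 108 - 324n - 324k + 57n + 171n^2 + 171kn + 21n^2 + 63n^3 + 63kn^2)(-6k + 2 - 5n)    [distributive law]
= (-408k^2 + 828k^2n + 288k^3 - 492k - 153kn + 603kn^2 - 108 - 267n + 192n^2 + 63n^3)(-6k + 2 - 5n)    [combine like terms]
= 2448k^3 - 816k^2 + 2040k^2n - 4968k^3n + 1656k^2n - 4140k^2n^2 - 1728k^4 + 576k^3 - 1440k^3n + 2952k^2 - 984k + 2460kn + 918k^2n - 306kn + 765kn^2 - 3618k^2n^2 + 1206kn^2 - 3015kn^3 + 648k - 216 + 540n + 1602kn - 534n + 1335n^2 - 1152kn^2 + 384n^2 - 960n^3 - 378kn^3 + 126n^3 - 315n^4    [distributive law]
= 3024k^3 + 2136k^2 + 4614k^2n - 6408k^3n - 7758k^2n^2 - 1728k^4 - 336k + 3756kn + 819kn^2 - 3393kn^3 - 216 + 6n + 1719n^2 - 834n^3 - 315n^4    [combine like terms]

3024k^3 + 2136k^2 + 4614k^2n - 6408k^3n - 7758k^2n^2 - 1728k^4 - 336k + 3756kn + 819kn^2 - 3393kn^3 - 216 + 6n + 1719n^2 - 834n^3 - 315n^4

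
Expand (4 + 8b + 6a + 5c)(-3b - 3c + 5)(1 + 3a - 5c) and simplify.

28b + 66ab - 179bc - 87c - 129ac - 80c^2 + 20 + 90a - 24b^2 - 72ab^2 + 120b^2c - 27abc + 195bc^2 - 54a^2b - 54a^2c + 45ac^2 + 90a^2 + 75c^3

(4 + 8b + 6a + 5c)(-3b - 3c + 5)(1 + 3a - 5c)
= (-12b - 12c + 20 - 24b^2 - 24bc + 40b - 18ab - 18ac + 30a - 15bc - 15c^2 + 25c)(1 + 3a - 5c)    [distributive law]
= (28b + 13c + 20 - 24b^2 - 39bc - 18ab - 18ac + 30a - 15c^2)(1 + 3a - 5c)    [combine like terms]
= 28b + 84ab - 140bc + 13c + 39ac - 65c^2 + 20 + 60a - 100c - 24b^2 - 72ab^2 + 120b^2c - 39bc - 117abc + 195bc^2 - 18ab - 54a^2b + 90abc - 18ac - 54a^2c + 90ac^2 + 30a + 90a^2 - 150ac - 15c^2 - 45ac^2 + 75c^3    [distributive law]
= 28b + 66ab - 179bc - 87c - 129ac - 80c^2 + 20 + 90a - 24b^2 - 72ab^2 + 120b^2c - 27abc + 195bc^2 - 54a^2b - 54a^2c + 45ac^2 + 90a^2 + 75c^3    [combine like terms]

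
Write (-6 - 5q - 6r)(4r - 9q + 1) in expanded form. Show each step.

-30r + 49q - 6 + 34qr + 45q^2 - 24r^2

(-6 - 5q - 6r)(4r - 9q + 1)
= -24r + 54q - 6 - 20qr + 45q^2 - 5q - 24r^2 + 54qr - 6r    [distributive law]
= -30r + 49q - 6 + 34qr + 45q^2 - 24r^2    [combine like terms]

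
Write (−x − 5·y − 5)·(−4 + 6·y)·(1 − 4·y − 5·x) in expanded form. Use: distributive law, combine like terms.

(−x − 5·y − 5)·(−4 + 6·y)·(1 − 4·y − 5·x)
= (4·x − 6·x·y + 20·y − 30·y² + 20 − 30·y)·(1 − 4·y − 5·x)    [distributive law]
= (4·x − 6·x·y − 10·y − 30·y² + 20)·(1 − 4·y − 5·x)    [combine like terms]
= 4·x − 16·x·y − 20·x² − 6·x·y + 24·x·y² + 30·x²·y − 10·y + 40·y² + 50·x·y − 30·y² + 120·y³ + 150·x·y² + 20 − 80·y − 100·x    [distributive law]
= −96·x + 28·x·y − 20·x² + 174·x·y² + 30·x²·y − 90·y + 10·y² + 120·y³ + 20    [combine like terms]

−96·x + 28·x·y − 20·x² + 174·x·y² + 30·x²·y − 90·y + 10·y² + 120·y³ + 20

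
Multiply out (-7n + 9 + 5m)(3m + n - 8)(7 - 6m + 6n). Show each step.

(-7n + 9 + 5m)(3m + n - 8)(7 - 6m + 6n)
= (-21mn - 7n² + 56n + 27m + 9n - 72 + 15m² + 5mn - 40m)(7 - 6m + 6n)    [distributive law]
= (-16mn - 7n² + 65n - 13m - 72 + 15m²)(7 - 6m + 6n)    [combine like terms]
= -112mn + 96m²n - 96mn² - 49n² + 42mn² - 42n³ + 455n - 390mn + 390n² - 91m + 78m² - 78mn - 504 + 432m - 432n + 105m² - 90m³ + 90m²n    [distributive law]
= -580mn + 186m²n - 54mn² + 341n² - 42n³ + 23n + 341m + 183m² - 504 - 90m³    [combine like terms]

-580mn + 186m²n - 54mn² + 341n² - 42n³ + 23n + 341m + 183m² - 504 - 90m³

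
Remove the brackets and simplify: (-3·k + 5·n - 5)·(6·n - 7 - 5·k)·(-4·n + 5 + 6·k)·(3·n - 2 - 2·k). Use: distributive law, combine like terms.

1296·k·n^3 - 3891·k·n^2 - 1658·k^2·n^2 + 3828·k·n + 3267·k^2·n + 906·k^3·n - 1230·k - 1582·k^2 - 882·k^3 - 180·k^4 - 360·n^4 + 1470·n^3 - 2215·n^2 + 1455·n - 350

(-3·k + 5·n - 5)·(6·n - 7 - 5·k)·(-4·n + 5 + 6·k)·(3·n - 2 - 2·k)
= (-18·k·n + 21·k + 15·k^2 + 30·n^2 - 35·n - 25·k·n - 30·n + 35 + 25·k)·(-4·n + 5 + 6·k)·(3·n - 2 - 2·k)    [distributive law]
= (-43·k·n + 46·k + 15·k^2 + 30·n^2 - 65·n + 35)·(-4·n + 5 + 6·k)·(3·n - 2 - 2·k)    [combine like terms]
= (172·k·n^2 - 215·k·n - 258·k^2·n - 184·k·n + 230·k + 276·k^2 - 60·k^2·n + 75·k^2 + 90·k^3 - 120·n^3 + 150·n^2 + 180·k·n^2 + 260·n^2 - 325·n - 390·k·n - 140·n + 175 + 210·k)·(3·n - 2 - 2·k)    [distributive law]
= (352·k·n^2 - 789·k·n - 318·k^2·n + 440·k + 351·k^2 + 90·k^3 - 120·n^3 + 410·n^2 - 465·n + 175)·(3·n - 2 - 2·k)    [combine like terms]
= 1056·k·n^3 - 704·k·n^2 - 704·k^2·n^2 - 2367·k·n^2 + 1578·k·n + 1578·k^2·n - 954·k^2·n^2 + 636·k^2·n + 636·k^3·n + 1320·k·n - 880·k - 880·k^2 + 1053·k^2·n - 702·k^2 - 702·k^3 + 270·k^3·n - 180·k^3 - 180·k^4 - 360·n^4 + 240·n^3 + 240·k·n^3 + 1230·n^3 - 820·n^2 - 820·k·n^2 - 1395·n^2 + 930·n + 930·k·n + 525·n - 350 - 350·k    [distributive law]
= 1296·k·n^3 - 3891·k·n^2 - 1658·k^2·n^2 + 3828·k·n + 3267·k^2·n + 906·k^3·n - 1230·k - 1582·k^2 - 882·k^3 - 180·k^4 - 360·n^4 + 1470·n^3 - 2215·n^2 + 1455·n - 350    [combine like terms]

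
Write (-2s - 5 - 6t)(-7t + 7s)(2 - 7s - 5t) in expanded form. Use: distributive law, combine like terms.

-126st + 266s^2t - 154st^2 + 217s^2 + 98s^3 + 70t - 91t^2 - 70s - 210t^3

(-2s - 5 - 6t)(-7t + 7s)(2 - 7s - 5t)
= (14st - 14s^2 + 35t - 35s + 42t^2 - 42st)(2 - 7s - 5t)    [distributive law]
= (-28st - 14s^2 + 35t - 35s + 42t^2)(2 - 7s - 5t)    [combine like terms]
= -56st + 196s^2t + 140st^2 - 28s^2 + 98s^3 + 70s^2t + 70t - 245st - 175t^2 - 70s + 245s^2 + 175st + 84t^2 - 294st^2 - 210t^3    [distributive law]
= -126st + 266s^2t - 154st^2 + 217s^2 + 98s^3 + 70t - 91t^2 - 70s - 210t^3    [combine like terms]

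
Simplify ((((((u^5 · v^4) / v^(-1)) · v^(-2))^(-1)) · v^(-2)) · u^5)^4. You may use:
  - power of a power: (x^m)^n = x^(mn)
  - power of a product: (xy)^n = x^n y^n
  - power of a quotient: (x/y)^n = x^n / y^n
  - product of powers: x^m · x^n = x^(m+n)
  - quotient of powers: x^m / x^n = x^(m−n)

((((((u^5 · v^4) / v^(-1)) · v^(-2))^(-1)) · v^(-2)) · u^5)^4
= ((((((u^5 · v^4) / v^(-1)) · v^(-2))^(-1)) · v^(-2))^4) · ((u^5)^4)    [power of a product]
= ((((((u^5 · v^4) / v^(-1)) · v^(-2))^(-1))^4) · ((v^(-2))^4)) · ((u^5)^4)    [power of a product]
= (((((u^5 · v^4) / v^(-1)) · v^(-2))^(-4)) · ((v^(-2))^4)) · ((u^5)^4)    [power of a power]
= (((((u^5 · v^4) / v^(-1))^(-4)) · ((v^(-2))^(-4))) · ((v^(-2))^4)) · ((u^5)^4)    [power of a product]
= (((((u^5 · v^4)^(-4)) / ((v^(-1))^(-4))) · ((v^(-2))^(-4))) · ((v^(-2))^4)) · ((u^5)^4)    [power of a quotient]
= ((((((u^5)^(-4)) · ((v^4)^(-4))) / ((v^(-1))^(-4))) · ((v^(-2))^(-4))) · ((v^(-2))^4)) · ((u^5)^4)    [power of a product]
= ((((u^(-20) · ((v^4)^(-4))) / ((v^(-1))^(-4))) · ((v^(-2))^(-4))) · ((v^(-2))^4)) · ((u^5)^4)    [power of a power]
= ((((u^(-20) · v^(-16)) / ((v^(-1))^(-4))) · ((v^(-2))^(-4))) · ((v^(-2))^4)) · ((u^5)^4)    [power of a power]
= ((((u^(-20) · v^(-16)) / v^4) · ((v^(-2))^(-4))) · ((v^(-2))^4)) · ((u^5)^4)    [power of a power]
= ((((u^(-20) · v^(-16)) / v^4) · v^8) · ((v^(-2))^4)) · ((u^5)^4)    [power of a power]
= ((((u^(-20) · v^(-16)) / v^4) · v^8) · v^(-8)) · ((u^5)^4)    [power of a power]
= ((((u^(-20) · v^(-16)) / v^4) · v^8) · v^(-8)) · u^20    [power of a power]
= v^(-20)    [quotient of powers; product of powers]

v^(-20)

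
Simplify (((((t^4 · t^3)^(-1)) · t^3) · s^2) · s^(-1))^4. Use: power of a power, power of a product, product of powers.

(((((t^4 · t^3)^(-1)) · t^3) · s^2) · s^(-1))^4
= (((((t^4 · t^3)^(-1)) · t^3) · s^2)^4) · ((s^(-1))^4)    [power of a product]
= (((((t^4 · t^3)^(-1)) · t^3)^4) · ((s^2)^4)) · ((s^(-1))^4)    [power of a product]
= (((((t^4 · t^3)^(-1))^4) · ((t^3)^4)) · ((s^2)^4)) · ((s^(-1))^4)    [power of a product]
= ((((t^4 · t^3)^(-4)) · ((t^3)^4)) · ((s^2)^4)) · ((s^(-1))^4)    [power of a power]
= (((((t^4)^(-4)) · ((t^3)^(-4))) · ((t^3)^4)) · ((s^2)^4)) · ((s^(-1))^4)    [power of a product]
= (((t^(-16) · ((t^3)^(-4))) · ((t^3)^4)) · ((s^2)^4)) · ((s^(-1))^4)    [power of a power]
= (((t^(-16) · t^(-12)) · ((t^3)^4)) · ((s^2)^4)) · ((s^(-1))^4)    [power of a power]
= ((t^(-28) · ((t^3)^4)) · ((s^2)^4)) · ((s^(-1))^4)    [product of powers]
= ((t^(-28) · t^12) · ((s^2)^4)) · ((s^(-1))^4)    [power of a power]
= (t^(-16) · ((s^2)^4)) · ((s^(-1))^4)    [product of powers]
= (t^(-16) · s^8) · ((s^(-1))^4)    [power of a power]
= (t^(-16) · s^8) · s^(-4)    [power of a power]
= s^4t^(-16)    [product of powers]

s^4t^(-16)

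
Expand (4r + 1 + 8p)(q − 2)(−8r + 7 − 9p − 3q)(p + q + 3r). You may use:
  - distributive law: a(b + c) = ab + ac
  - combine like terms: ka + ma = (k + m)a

−332pqr² − 68q²r² − 96qr³ + 529pqr + 35q²r + 196qr² − 316p²qr − 184pq²r − 12q³r + 664pr² + 192r³ − 322pr − qr − 120r² + 632p²r − 81pq + 13q² + 239p²q + 92pq² − 3q³ − 14p − 14q − 42r − 94p² − 72p³q − 96p²q² − 24pq³ + 144p³

(4r + 1 + 8p)(q − 2)(−8r + 7 − 9p − 3q)(p + q + 3r)
= (4qr − 8r + q − 2 + 8pq − 16p)(−8r + 7 − 9p − 3q)(p + q + 3r)    [distributive law]
= (−32qr² + 28qr − 36pqr − 12q²r + 64r² − 56r + 72pr + 24qr − 8qr + 7q − 9pq − 3q² + 16r − 14 + 18p + 6q − 64pqr + 56pq − 72p²q − 24pq² + 128pr − 112p + 144p² + 48pq)(p + q + 3r)    [distributive law]
= (−32qr² + 44qr − 100pqr − 12q²r + 64r² − 40r + 200pr + 13q + 95pq − 3q² − 14 − 94p − 72p²q − 24pq² + 144p²)(p + q + 3r)    [combine like terms]
= −32pqr² − 32q²r² − 96qr³ + 44pqr + 44q²r + 132qr² − 100p²qr − 100pq²r − 300pqr² − 12pq²r − 12q³r − 36q²r² + 64pr² + 64qr² + 192r³ − 40pr − 40qr − 120r² + 200p²r + 200pqr + 600pr² + 13pq + 13q² + 39qr + 95p²q + 95pq² + 285pqr − 3pq² − 3q³ − 9q²r − 14p − 14q − 42r − 94p² − 94pq − 282pr − 72p³q − 72p²q² − 216p²qr − 24p²q² − 24pq³ − 72pq²r + 144p³ + 144p²q + 432p²r    [distributive law]
= −332pqr² − 68q²r² − 96qr³ + 529pqr + 35q²r + 196qr² − 316p²qr − 184pq²r − 12q³r + 664pr² + 192r³ − 322pr − qr − 120r² + 632p²r − 81pq + 13q² + 239p²q + 92pq² − 3q³ − 14p − 14q − 42r − 94p² − 72p³q − 96p²q² − 24pq³ + 144p³    [combine like terms]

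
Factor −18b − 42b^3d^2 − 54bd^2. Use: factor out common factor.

−18b − 42b^3d^2 − 54bd^2
= 6(−3b − 7b^3d^2 − 9bd^2)    [factor out 6]
= 6b(−3 − 7b^2d^2 − 9d^2)    [factor out b]

6b(−3 − 7b^2d^2 − 9d^2)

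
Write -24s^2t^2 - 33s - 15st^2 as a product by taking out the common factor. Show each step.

-24s^2t^2 - 33s - 15st^2
= 3(-8s^2t^2 - 11s - 5st^2)    [factor out 3]
= 3s(-8st^2 - 11 - 5t^2)    [factor out s]

3s(-8st^2 - 11 - 5t^2)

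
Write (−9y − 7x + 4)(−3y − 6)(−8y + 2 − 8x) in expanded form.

−216y^3 − 282y^2 − 384xy^2 + 276y − 630xy − 168x^2y + 276x − 336x^2 − 48

(−9y − 7x + 4)(−3y − 6)(−8y + 2 − 8x)
= (27y^2 + 54y + 21xy + 42x − 12y − 24)(−8y + 2 − 8x)    [distributive law]
= (27y^2 + 42y + 21xy + 42x − 24)(−8y + 2 − 8x)    [combine like terms]
= −216y^3 + 54y^2 − 216xy^2 − 336y^2 + 84y − 336xy − 168xy^2 + 42xy − 168x^2y − 336xy + 84x − 336x^2 + 192y − 48 + 192x    [distributive law]
= −216y^3 − 282y^2 − 384xy^2 + 276y − 630xy − 168x^2y + 276x − 336x^2 − 48    [combine like terms]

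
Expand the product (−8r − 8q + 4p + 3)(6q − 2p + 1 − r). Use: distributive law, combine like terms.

−40qr + 12pr − 11r + 8r² − 48q² + 40pq + 10q − 8p² − 2p + 3

(−8r − 8q + 4p + 3)(6q − 2p + 1 − r)
= −48qr + 16pr − 8r + 8r² − 48q² + 16pq − 8q + 8qr + 24pq − 8p² + 4p − 4pr + 18q − 6p + 3 − 3r    [distributive law]
= −40qr + 12pr − 11r + 8r² − 48q² + 40pq + 10q − 8p² − 2p + 3    [combine like terms]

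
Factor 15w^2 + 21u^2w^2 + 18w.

3w(5w + 7u^2w + 6)

15w^2 + 21u^2w^2 + 18w
= 3(5w^2 + 7u^2w^2 + 6w)    [factor out 3]
= 3w(5w + 7u^2w + 6)    [factor out w]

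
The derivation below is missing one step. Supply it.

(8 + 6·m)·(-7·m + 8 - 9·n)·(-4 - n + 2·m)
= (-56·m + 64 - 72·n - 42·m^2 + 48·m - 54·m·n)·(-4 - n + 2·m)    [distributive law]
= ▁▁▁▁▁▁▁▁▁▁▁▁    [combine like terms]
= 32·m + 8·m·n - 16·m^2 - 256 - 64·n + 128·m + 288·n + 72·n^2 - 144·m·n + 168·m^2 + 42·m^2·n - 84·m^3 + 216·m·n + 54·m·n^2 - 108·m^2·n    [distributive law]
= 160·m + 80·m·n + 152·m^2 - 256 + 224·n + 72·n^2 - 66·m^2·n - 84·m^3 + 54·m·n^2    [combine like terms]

By combine like terms:

(-8·m + 64 - 72·n - 42·m^2 - 54·m·n)·(-4 - n + 2·m)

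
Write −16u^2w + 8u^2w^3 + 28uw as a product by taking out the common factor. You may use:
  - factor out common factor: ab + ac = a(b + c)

−16u^2w + 8u^2w^3 + 28uw
= 4(−4u^2w + 2u^2w^3 + 7uw)    [factor out 4]
= 4uw(−4u + 2uw^2 + 7)    [factor out uw]

4uw(−4u + 2uw^2 + 7)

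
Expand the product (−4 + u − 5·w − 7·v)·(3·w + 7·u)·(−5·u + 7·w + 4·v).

−136·u·w − 84·w^2 − 48·v·w + 140·u^2 − 112·u·v + 209·u^2·w − 149·u·w^2 − 366·u·v·w − 35·u^3 + 273·u^2·v − 105·w^3 − 207·v·w^2 − 84·v^2·w − 196·u·v^2

(−4 + u − 5·w − 7·v)·(3·w + 7·u)·(−5·u + 7·w + 4·v)
= (−12·w − 28·u + 3·u·w + 7·u^2 − 15·w^2 − 35·u·w − 21·v·w − 49·u·v)·(−5·u + 7·w + 4·v)    [distributive law]
= (−12·w − 28·u − 32·u·w + 7·u^2 − 15·w^2 − 21·v·w − 49·u·v)·(−5·u + 7·w + 4·v)    [combine like terms]
= 60·u·w − 84·w^2 − 48·v·w + 140·u^2 − 196·u·w − 112·u·v + 160·u^2·w − 224·u·w^2 − 128·u·v·w − 35·u^3 + 49·u^2·w + 28·u^2·v + 75·u·w^2 − 105·w^3 − 60·v·w^2 + 105·u·v·w − 147·v·w^2 − 84·v^2·w + 245·u^2·v − 343·u·v·w − 196·u·v^2    [distributive law]
= −136·u·w − 84·w^2 − 48·v·w + 140·u^2 − 112·u·v + 209·u^2·w − 149·u·w^2 − 366·u·v·w − 35·u^3 + 273·u^2·v − 105·w^3 − 207·v·w^2 − 84·v^2·w − 196·u·v^2    [combine like terms]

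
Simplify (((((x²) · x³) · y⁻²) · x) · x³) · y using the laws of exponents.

x⁹y⁻¹

(((((x²) · x³) · y⁻²) · x) · x³) · y
= (((x⁵ · y⁻²) · x) · x³) · y    [product of powers]
= x⁹y⁻¹    [product of powers]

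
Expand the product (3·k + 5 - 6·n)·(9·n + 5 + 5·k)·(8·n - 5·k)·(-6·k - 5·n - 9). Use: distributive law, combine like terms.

-2151·k²·n² + 1362·k·n³ - 4159·k·n² - 435·k³·n - 1685·k²·n - 2780·k·n + 1875·k³ + 2550·k² + 450·k⁴ + 3288·n³ - 2080·n² - 1800·n + 1125·k + 2160·n⁴

(3·k + 5 - 6·n)·(9·n + 5 + 5·k)·(8·n - 5·k)·(-6·k - 5·n - 9)
= (27·k·n + 15·k + 15·k² + 45·n + 25 + 25·k - 54·n² - 30·n - 30·k·n)·(8·n - 5·k)·(-6·k - 5·n - 9)    [distributive law]
= (-3·k·n + 40·k + 15·k² + 15·n + 25 - 54·n²)·(8·n - 5·k)·(-6·k - 5·n - 9)    [combine like terms]
= (-24·k·n² + 15·k²·n + 320·k·n - 200·k² + 120·k²·n - 75·k³ + 120·n² - 75·k·n + 200·n - 125·k - 432·n³ + 270·k·n²)·(-6·k - 5·n - 9)    [distributive law]
= (246·k·n² + 135·k²·n + 245·k·n - 200·k² - 75·k³ + 120·n² + 200·n - 125·k - 432·n³)·(-6·k - 5·n - 9)    [combine like terms]
= -1476·k²·n² - 1230·k·n³ - 2214·k·n² - 810·k³·n - 675·k²·n² - 1215·k²·n - 1470·k²·n - 1225·k·n² - 2205·k·n + 1200·k³ + 1000·k²·n + 1800·k² + 450·k⁴ + 375·k³·n + 675·k³ - 720·k·n² - 600·n³ - 1080·n² - 1200·k·n - 1000·n² - 1800·n + 750·k² + 625·k·n + 1125·k + 2592·k·n³ + 2160·n⁴ + 3888·n³    [distributive law]
= -2151·k²·n² + 1362·k·n³ - 4159·k·n² - 435·k³·n - 1685·k²·n - 2780·k·n + 1875·k³ + 2550·k² + 450·k⁴ + 3288·n³ - 2080·n² - 1800·n + 1125·k + 2160·n⁴    [combine like terms]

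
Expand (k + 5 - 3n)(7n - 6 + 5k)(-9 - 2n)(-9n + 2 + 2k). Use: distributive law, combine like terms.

-108kn² + 773kn + 453k²n - 60kn³ + 122k²n² + 198k - 432k² - 90k³ - 20k³n + 3919n² - 3264n - 663n³ + 540 - 378n⁴

(k + 5 - 3n)(7n - 6 + 5k)(-9 - 2n)(-9n + 2 + 2k)
= (7kn - 6k + 5k² + 35n - 30 + 25k - 21n² + 18n - 15kn)(-9 - 2n)(-9n + 2 + 2k)    [distributive law]
= (-8kn + 19k + 5k² + 53n - 30 - 21n²)(-9 - 2n)(-9n + 2 + 2k)    [combine like terms]
= (72kn + 16kn² - 171k - 38kn - 45k² - 10k²n - 477n - 106n² + 270 + 60n + 189n² + 42n³)(-9n + 2 + 2k)    [distributive law]
= (34kn + 16kn² - 171k - 45k² - 10k²n - 417n + 83n² + 270 + 42n³)(-9n + 2 + 2k)    [combine like terms]
= -306kn² + 68kn + 68k²n - 144kn³ + 32kn² + 32k²n² + 1539kn - 342k - 342k² + 405k²n - 90k² - 90k³ + 90k²n² - 20k²n - 20k³n + 3753n² - 834n - 834kn - 747n³ + 166n² + 166kn² - 2430n + 540 + 540k - 378n⁴ + 84n³ + 84kn³    [distributive law]
= -108kn² + 773kn + 453k²n - 60kn³ + 122k²n² + 198k - 432k² - 90k³ - 20k³n + 3919n² - 3264n - 663n³ + 540 - 378n⁴    [combine like terms]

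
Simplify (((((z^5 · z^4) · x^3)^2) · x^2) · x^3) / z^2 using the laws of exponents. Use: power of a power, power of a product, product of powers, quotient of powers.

x^11z^16

(((((z^5 · z^4) · x^3)^2) · x^2) · x^3) / z^2
= (((((z^5 · z^4)^2) · ((x^3)^2)) · x^2) · x^3) / z^2    [power of a product]
= ((((((z^5)^2) · ((z^4)^2)) · ((x^3)^2)) · x^2) · x^3) / z^2    [power of a product]
= ((((z^10 · ((z^4)^2)) · ((x^3)^2)) · x^2) · x^3) / z^2    [power of a power]
= ((((z^10 · z^8) · ((x^3)^2)) · x^2) · x^3) / z^2    [power of a power]
= (((z^18 · ((x^3)^2)) · x^2) · x^3) / z^2    [product of powers]
= (((z^18 · x^6) · x^2) · x^3) / z^2    [power of a power]
= x^11z^16    [quotient of powers; product of powers]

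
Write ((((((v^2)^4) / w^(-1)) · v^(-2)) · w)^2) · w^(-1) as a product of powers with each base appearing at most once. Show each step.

((((((v^2)^4) / w^(-1)) · v^(-2)) · w)^2) · w^(-1)
= ((((((v^2)^4) / w^(-1)) · v^(-2))^2) · (w^2)) · w^(-1)    [power of a product]
= ((((((v^2)^4) / w^(-1))^2) · ((v^(-2))^2)) · (w^2)) · w^(-1)    [power of a product]
= ((((((v^2)^4)^2) / ((w^(-1))^2)) · ((v^(-2))^2)) · (w^2)) · w^(-1)    [power of a quotient]
= (((((v^2)^8) / ((w^(-1))^2)) · ((v^(-2))^2)) · (w^2)) · w^(-1)    [power of a power]
= (((v^16 / ((w^(-1))^2)) · ((v^(-2))^2)) · (w^2)) · w^(-1)    [power of a power]
= (((v^16 / w^(-2)) · ((v^(-2))^2)) · (w^2)) · w^(-1)    [power of a power]
= (((v^16 / w^(-2)) · v^(-4)) · (w^2)) · w^(-1)    [power of a power]
= v^12w^3    [quotient of powers; product of powers]

v^12w^3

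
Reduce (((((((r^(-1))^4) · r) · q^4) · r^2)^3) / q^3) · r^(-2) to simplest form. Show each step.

q^9r^(-5)

(((((((r^(-1))^4) · r) · q^4) · r^2)^3) / q^3) · r^(-2)
= (((((((r^(-1))^4) · r) · q^4)^3) · ((r^2)^3)) / q^3) · r^(-2)    [power of a product]
= (((((((r^(-1))^4) · r)^3) · ((q^4)^3)) · ((r^2)^3)) / q^3) · r^(-2)    [power of a product]
= (((((((r^(-1))^4)^3) · (r^3)) · ((q^4)^3)) · ((r^2)^3)) / q^3) · r^(-2)    [power of a product]
= ((((((r^(-1))^12) · (r^3)) · ((q^4)^3)) · ((r^2)^3)) / q^3) · r^(-2)    [power of a power]
= ((((r^(-12) · (r^3)) · ((q^4)^3)) · ((r^2)^3)) / q^3) · r^(-2)    [power of a power]
= (((r^(-9) · ((q^4)^3)) · ((r^2)^3)) / q^3) · r^(-2)    [product of powers]
= (((r^(-9) · q^12) · ((r^2)^3)) / q^3) · r^(-2)    [power of a power]
= (((r^(-9) · q^12) · r^6) / q^3) · r^(-2)    [power of a power]
= q^9r^(-5)    [quotient of powers; product of powers]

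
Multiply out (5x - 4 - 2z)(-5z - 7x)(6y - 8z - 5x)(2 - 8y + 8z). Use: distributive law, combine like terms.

3804xyz + 528xy²z - 832xyz² - 2516xz² + 304xz³ - 450x²z - 4360x²yz + 2680x²z² + 700x²y + 1680x²y² + 350x³ - 1400x³y + 1400x³z + 240yz - 960y²z + 2360yz² - 320z² - 1440z³ - 648xz + 336xy - 1344xy² - 280x² - 480y²z² + 1120yz³ - 640z⁴

(5x - 4 - 2z)(-5z - 7x)(6y - 8z - 5x)(2 - 8y + 8z)
= (-25xz - 35x² + 20z + 28x + 10z² + 14xz)(6y - 8z - 5x)(2 - 8y + 8z)    [distributive law]
= (-11xz - 35x² + 20z + 28x + 10z²)(6y - 8z - 5x)(2 - 8y + 8z)    [combine like terms]
= (-66xyz + 88xz² + 55x²z - 210x²y + 280x²z + 175x³ + 120yz - 160z² - 100xz + 168xy - 224xz - 140x² + 60yz² - 80z³ - 50xz²)(2 - 8y + 8z)    [distributive law]
= (-66xyz + 38xz² + 335x²z - 210x²y + 175x³ + 120yz - 160z² - 324xz + 168xy - 140x² + 60yz² - 80z³)(2 - 8y + 8z)    [combine like terms]
= -132xyz + 528xy²z - 528xyz² + 76xz² - 304xyz² + 304xz³ + 670x²z - 2680x²yz + 2680x²z² - 420x²y + 1680x²y² - 1680x²yz + 350x³ - 1400x³y + 1400x³z + 240yz - 960y²z + 960yz² - 320z² + 1280yz² - 1280z³ - 648xz + 2592xyz - 2592xz² + 336xy - 1344xy² + 1344xyz - 280x² + 1120x²y - 1120x²z + 120yz² - 480y²z² + 480yz³ - 160z³ + 640yz³ - 640z⁴    [distributive law]
= 3804xyz + 528xy²z - 832xyz² - 2516xz² + 304xz³ - 450x²z - 4360x²yz + 2680x²z² + 700x²y + 1680x²y² + 350x³ - 1400x³y + 1400x³z + 240yz - 960y²z + 2360yz² - 320z² - 1440z³ - 648xz + 336xy - 1344xy² - 280x² - 480y²z² + 1120yz³ - 640z⁴    [combine like terms]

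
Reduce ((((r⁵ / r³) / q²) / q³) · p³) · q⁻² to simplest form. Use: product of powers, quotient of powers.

((((r⁵ / r³) / q²) / q³) · p³) · q⁻²
= (((r² / q²) / q³) · p³) · q⁻²    [quotient of powers]
= p³q⁻⁷r²    [quotient of powers; product of powers]

p³q⁻⁷r²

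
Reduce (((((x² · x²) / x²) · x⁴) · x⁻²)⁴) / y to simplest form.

x¹⁶·y⁻¹

(((((x² · x²) / x²) · x⁴) · x⁻²)⁴) / y
= (((((x² · x²) / x²) · x⁴)⁴) · ((x⁻²)⁴)) / y    [power of a product]
= (((((x² · x²) / x²)⁴) · ((x⁴)⁴)) · ((x⁻²)⁴)) / y    [power of a product]
= (((((x² · x²)⁴) / ((x²)⁴)) · ((x⁴)⁴)) · ((x⁻²)⁴)) / y    [power of a quotient]
= ((((((x²)⁴) · ((x²)⁴)) / ((x²)⁴)) · ((x⁴)⁴)) · ((x⁻²)⁴)) / y    [power of a product]
= ((((x⁸ · ((x²)⁴)) / ((x²)⁴)) · ((x⁴)⁴)) · ((x⁻²)⁴)) / y    [power of a power]
= ((((x⁸ · x⁸) / ((x²)⁴)) · ((x⁴)⁴)) · ((x⁻²)⁴)) / y    [power of a power]
= (((x¹⁶ / ((x²)⁴)) · ((x⁴)⁴)) · ((x⁻²)⁴)) / y    [product of powers]
= (((x¹⁶ / x⁸) · ((x⁴)⁴)) · ((x⁻²)⁴)) / y    [power of a power]
= ((x⁸ · ((x⁴)⁴)) · ((x⁻²)⁴)) / y    [quotient of powers]
= ((x⁸ · x¹⁶) · ((x⁻²)⁴)) / y    [power of a power]
= (x²⁴ · ((x⁻²)⁴)) / y    [product of powers]
= (x²⁴ · x⁻⁸) / y    [power of a power]
= x¹⁶ / y    [product of powers]
= x¹⁶·y⁻¹    [quotient of powers]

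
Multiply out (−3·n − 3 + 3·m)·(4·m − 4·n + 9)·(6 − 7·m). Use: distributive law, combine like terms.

(−3·n − 3 + 3·m)·(4·m − 4·n + 9)·(6 − 7·m)
= (−12·m·n + 12·n^2 − 27·n − 12·m + 12·n − 27 + 12·m^2 − 12·m·n + 27·m)·(6 − 7·m)    [distributive law]
= (−24·m·n + 12·n^2 − 15·n + 15·m − 27 + 12·m^2)·(6 − 7·m)    [combine like terms]
= −144·m·n + 168·m^2·n + 72·n^2 − 84·m·n^2 − 90·n + 105·m·n + 90·m − 105·m^2 − 162 + 189·m + 72·m^2 − 84·m^3    [distributive law]
= −39·m·n + 168·m^2·n + 72·n^2 − 84·m·n^2 − 90·n + 279·m − 33·m^2 − 162 − 84·m^3    [combine like terms]

−39·m·n + 168·m^2·n + 72·n^2 − 84·m·n^2 − 90·n + 279·m − 33·m^2 − 162 − 84·m^3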